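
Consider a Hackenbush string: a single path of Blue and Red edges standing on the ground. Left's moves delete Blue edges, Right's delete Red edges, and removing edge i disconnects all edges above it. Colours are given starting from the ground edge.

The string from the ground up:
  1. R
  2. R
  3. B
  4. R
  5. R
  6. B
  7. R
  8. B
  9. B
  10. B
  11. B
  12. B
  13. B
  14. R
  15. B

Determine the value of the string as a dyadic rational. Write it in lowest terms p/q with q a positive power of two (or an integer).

Prefix values for R R B R R B R B B B B B B R B via {L|R} + simplicity:
1 of 15 · R · max L −∞ · min R 0 so -1
2 of 15 · RR · max L −∞ · min R -1 so -2
3 of 15 · RRB · max L -2 · min R -1 so -3/2
4 of 15 · RRBR · max L -2 · min R -3/2 so -7/4
5 of 15 · RRBRR · max L -2 · min R -7/4 so -15/8
6 of 15 · RRBRRB · max L -15/8 · min R -7/4 so -29/16
7 of 15 · RRBRRBR · max L -15/8 · min R -29/16 so -59/32
8 of 15 · RRBRRBRB · max L -59/32 · min R -29/16 so -117/64
9 of 15 · RRBRRBRBB · max L -117/64 · min R -29/16 so -233/128
10 of 15 · RRBRRBRBBB · max L -233/128 · min R -29/16 so -465/256
11 of 15 · RRBRRBRBBBB · max L -465/256 · min R -29/16 so -929/512
12 of 15 · RRBRRBRBBBBB · max L -929/512 · min R -29/16 so -1857/1024
13 of 15 · RRBRRBRBBBBBB · max L -1857/1024 · min R -29/16 so -3713/2048
14 of 15 · RRBRRBRBBBBBBR · max L -1857/1024 · min R -3713/2048 so -7427/4096
15 of 15 · RRBRRBRBBBBBBRB · max L -7427/4096 · min R -3713/2048 so -14853/8192

-14853/8192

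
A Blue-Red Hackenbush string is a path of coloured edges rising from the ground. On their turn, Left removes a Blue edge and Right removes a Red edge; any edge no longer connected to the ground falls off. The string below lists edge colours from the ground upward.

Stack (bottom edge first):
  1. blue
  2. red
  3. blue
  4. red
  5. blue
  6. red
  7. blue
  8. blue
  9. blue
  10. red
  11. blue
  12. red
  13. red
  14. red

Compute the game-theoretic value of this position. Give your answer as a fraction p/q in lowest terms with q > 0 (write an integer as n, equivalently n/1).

v_1 [b]  L=[0]  R=[]  gives 1
v_2 [br]  L=[0]  R=[1]  gives 1/2
v_3 [brb]  L=[0, 1/2]  R=[1]  gives 3/4
v_4 [brbr]  L=[0, 1/2]  R=[3/4, 1]  gives 5/8
v_5 [brbrb]  L=[0, 1/2, 5/8]  R=[3/4, 1]  gives 11/16
v_6 [brbrbr]  L=[0, 1/2, 5/8]  R=[11/16, 3/4, 1]  gives 21/32
v_7 [brbrbrb]  L=[0, 1/2, 5/8, 21/32]  R=[11/16, 3/4, 1]  gives 43/64
v_8 [brbrbrbb]  L=[0, 1/2, 5/8, 21/32, 43/64]  R=[11/16, 3/4, 1]  gives 87/128
v_9 [brbrbrbbb]  L=[0, 1/2, 5/8, 21/32, 43/64, 87/128]  R=[11/16, 3/4, 1]  gives 175/256
v_10 [brbrbrbbbr]  L=[0, 1/2, 5/8, 21/32, 43/64, 87/128]  R=[175/256, 11/16, 3/4, 1]  gives 349/512
v_11 [brbrbrbbbrb]  L=[0, 1/2, 5/8, 21/32, 43/64, 87/128, 349/512]  R=[175/256, 11/16, 3/4, 1]  gives 699/1024
v_12 [brbrbrbbbrbr]  L=[0, 1/2, 5/8, 21/32, 43/64, 87/128, 349/512]  R=[699/1024, 175/256, 11/16, 3/4, 1]  gives 1397/2048
v_13 [brbrbrbbbrbrr]  L=[0, 1/2, 5/8, 21/32, 43/64, 87/128, 349/512]  R=[1397/2048, 699/1024, 175/256, 11/16, 3/4, 1]  gives 2793/4096
v_14 [brbrbrbbbrbrrr]  L=[0, 1/2, 5/8, 21/32, 43/64, 87/128, 349/512]  R=[2793/4096, 1397/2048, 699/1024, 175/256, 11/16, 3/4, 1]  gives 5585/8192

5585/8192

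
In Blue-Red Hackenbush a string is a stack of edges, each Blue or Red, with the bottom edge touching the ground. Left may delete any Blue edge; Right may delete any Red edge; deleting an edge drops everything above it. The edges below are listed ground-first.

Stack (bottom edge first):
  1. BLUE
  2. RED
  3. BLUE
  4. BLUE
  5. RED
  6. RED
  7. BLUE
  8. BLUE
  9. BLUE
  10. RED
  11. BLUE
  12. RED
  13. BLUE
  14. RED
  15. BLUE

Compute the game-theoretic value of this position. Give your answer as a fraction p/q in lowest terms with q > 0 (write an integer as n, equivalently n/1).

Prefix values for BLUE RED BLUE BLUE RED RED BLUE BLUE BLUE RED BLUE RED BLUE RED BLUE via {L|R} + simplicity:
B: Left { 0 }, Right { ∅ } so simplest 1
BR: Left { 0 }, Right { 1 } so simplest 1/2
BRB: Left { 0; 1/2 }, Right { 1 } so simplest 3/4
BRBB: Left { 0; 1/2; 3/4 }, Right { 1 } so simplest 7/8
BRBBR: Left { 0; 1/2; 3/4 }, Right { 7/8; 1 } so simplest 13/16
BRBBRR: Left { 0; 1/2; 3/4 }, Right { 13/16; 7/8; 1 } so simplest 25/32
BRBBRRB: Left { 0; 1/2; 3/4; 25/32 }, Right { 13/16; 7/8; 1 } so simplest 51/64
BRBBRRBB: Left { 0; 1/2; 3/4; 25/32; 51/64 }, Right { 13/16; 7/8; 1 } so simplest 103/128
BRBBRRBBB: Left { 0; 1/2; 3/4; 25/32; 51/64; 103/128 }, Right { 13/16; 7/8; 1 } so simplest 207/256
BRBBRRBBBR: Left { 0; 1/2; 3/4; 25/32; 51/64; 103/128 }, Right { 207/256; 13/16; 7/8; 1 } so simplest 413/512
BRBBRRBBBRB: Left { 0; 1/2; 3/4; 25/32; 51/64; 103/128; 413/512 }, Right { 207/256; 13/16; 7/8; 1 } so simplest 827/1024
BRBBRRBBBRBR: Left { 0; 1/2; 3/4; 25/32; 51/64; 103/128; 413/512 }, Right { 827/1024; 207/256; 13/16; 7/8; 1 } so simplest 1653/2048
BRBBRRBBBRBRB: Left { 0; 1/2; 3/4; 25/32; 51/64; 103/128; 413/512; 1653/2048 }, Right { 827/1024; 207/256; 13/16; 7/8; 1 } so simplest 3307/4096
BRBBRRBBBRBRBR: Left { 0; 1/2; 3/4; 25/32; 51/64; 103/128; 413/512; 1653/2048 }, Right { 3307/4096; 827/1024; 207/256; 13/16; 7/8; 1 } so simplest 6613/8192
BRBBRRBBBRBRBRB: Left { 0; 1/2; 3/4; 25/32; 51/64; 103/128; 413/512; 1653/2048; 6613/8192 }, Right { 3307/4096; 827/1024; 207/256; 13/16; 7/8; 1 } so simplest 13227/16384

13227/16384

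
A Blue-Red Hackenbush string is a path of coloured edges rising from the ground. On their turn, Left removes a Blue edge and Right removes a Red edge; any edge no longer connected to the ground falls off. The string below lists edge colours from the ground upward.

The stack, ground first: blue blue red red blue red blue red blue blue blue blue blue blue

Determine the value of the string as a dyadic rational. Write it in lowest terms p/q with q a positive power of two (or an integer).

Build G(s[:k]) for k = 1..14, string s = blue blue red red blue red blue red blue blue blue blue blue blue.
1 of 14 · b · max L 0 · min R +∞ => 1
2 of 14 · bb · max L 1 · min R +∞ => 2
3 of 14 · bbr · max L 1 · min R 2 => 3/2
4 of 14 · bbrr · max L 1 · min R 3/2 => 5/4
5 of 14 · bbrrb · max L 5/4 · min R 3/2 => 11/8
6 of 14 · bbrrbr · max L 5/4 · min R 11/8 => 21/16
7 of 14 · bbrrbrb · max L 21/16 · min R 11/8 => 43/32
8 of 14 · bbrrbrbr · max L 21/16 · min R 43/32 => 85/64
9 of 14 · bbrrbrbrb · max L 85/64 · min R 43/32 => 171/128
10 of 14 · bbrrbrbrbb · max L 171/128 · min R 43/32 => 343/256
11 of 14 · bbrrbrbrbbb · max L 343/256 · min R 43/32 => 687/512
12 of 14 · bbrrbrbrbbbb · max L 687/512 · min R 43/32 => 1375/1024
13 of 14 · bbrrbrbrbbbbb · max L 1375/1024 · min R 43/32 => 2751/2048
14 of 14 · bbrrbrbrbbbbbb · max L 2751/2048 · min R 43/32 => 5503/4096

5503/4096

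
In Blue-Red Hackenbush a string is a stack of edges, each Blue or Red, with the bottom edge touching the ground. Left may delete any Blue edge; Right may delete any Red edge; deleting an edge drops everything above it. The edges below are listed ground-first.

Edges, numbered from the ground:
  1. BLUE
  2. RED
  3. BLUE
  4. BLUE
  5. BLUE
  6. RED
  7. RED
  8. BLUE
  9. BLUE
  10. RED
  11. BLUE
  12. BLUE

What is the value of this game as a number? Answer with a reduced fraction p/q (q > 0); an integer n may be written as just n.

1847/2048

Prefix values for BLUE RED BLUE BLUE BLUE RED RED BLUE BLUE RED BLUE BLUE via {L|R} + simplicity:
edge 1 of 12 (BLUE): { 0 | · } ⇒ 1
edge 2 of 12 (RED): { 0 | 1 } ⇒ 1/2
edge 3 of 12 (BLUE): { 0; 1/2 | 1 } ⇒ 3/4
edge 4 of 12 (BLUE): { 0; 1/2; 3/4 | 1 } ⇒ 7/8
edge 5 of 12 (BLUE): { 0; 1/2; 3/4; 7/8 | 1 } ⇒ 15/16
edge 6 of 12 (RED): { 0; 1/2; 3/4; 7/8 | 15/16; 1 } ⇒ 29/32
edge 7 of 12 (RED): { 0; 1/2; 3/4; 7/8 | 29/32; 15/16; 1 } ⇒ 57/64
edge 8 of 12 (BLUE): { 0; 1/2; 3/4; 7/8; 57/64 | 29/32; 15/16; 1 } ⇒ 115/128
edge 9 of 12 (BLUE): { 0; 1/2; 3/4; 7/8; 57/64; 115/128 | 29/32; 15/16; 1 } ⇒ 231/256
edge 10 of 12 (RED): { 0; 1/2; 3/4; 7/8; 57/64; 115/128 | 231/256; 29/32; 15/16; 1 } ⇒ 461/512
edge 11 of 12 (BLUE): { 0; 1/2; 3/4; 7/8; 57/64; 115/128; 461/512 | 231/256; 29/32; 15/16; 1 } ⇒ 923/1024
edge 12 of 12 (BLUE): { 0; 1/2; 3/4; 7/8; 57/64; 115/128; 461/512; 923/1024 | 231/256; 29/32; 15/16; 1 } ⇒ 1847/2048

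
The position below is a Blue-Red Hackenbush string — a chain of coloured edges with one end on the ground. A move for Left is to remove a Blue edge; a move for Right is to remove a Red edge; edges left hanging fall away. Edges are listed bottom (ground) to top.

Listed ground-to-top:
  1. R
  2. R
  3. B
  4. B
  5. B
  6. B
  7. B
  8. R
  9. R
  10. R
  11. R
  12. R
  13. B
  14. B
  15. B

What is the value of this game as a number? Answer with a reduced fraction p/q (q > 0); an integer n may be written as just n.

Build val(s[:k]) for k = 1..15, string s = R R B B B B B R R R R R B B B.
R: Left { none }, Right { 0 } — simplest -1
RR: Left { none }, Right { -1 0 } — simplest -2
RRB: Left { -2 }, Right { -1 0 } — simplest -3/2
RRBB: Left { -2 -3/2 }, Right { -1 0 } — simplest -5/4
RRBBB: Left { -2 -3/2 -5/4 }, Right { -1 0 } — simplest -9/8
RRBBBB: Left { -2 -3/2 -5/4 -9/8 }, Right { -1 0 } — simplest -17/16
RRBBBBB: Left { -2 -3/2 -5/4 -9/8 -17/16 }, Right { -1 0 } — simplest -33/32
RRBBBBBR: Left { -2 -3/2 -5/4 -9/8 -17/16 }, Right { -33/32 -1 0 } — simplest -67/64
RRBBBBBRR: Left { -2 -3/2 -5/4 -9/8 -17/16 }, Right { -67/64 -33/32 -1 0 } — simplest -135/128
RRBBBBBRRR: Left { -2 -3/2 -5/4 -9/8 -17/16 }, Right { -135/128 -67/64 -33/32 -1 0 } — simplest -271/256
RRBBBBBRRRR: Left { -2 -3/2 -5/4 -9/8 -17/16 }, Right { -271/256 -135/128 -67/64 -33/32 -1 0 } — simplest -543/512
RRBBBBBRRRRR: Left { -2 -3/2 -5/4 -9/8 -17/16 }, Right { -543/512 -271/256 -135/128 -67/64 -33/32 -1 0 } — simplest -1087/1024
RRBBBBBRRRRRB: Left { -2 -3/2 -5/4 -9/8 -17/16 -1087/1024 }, Right { -543/512 -271/256 -135/128 -67/64 -33/32 -1 0 } — simplest -2173/2048
RRBBBBBRRRRRBB: Left { -2 -3/2 -5/4 -9/8 -17/16 -1087/1024 -2173/2048 }, Right { -543/512 -271/256 -135/128 -67/64 -33/32 -1 0 } — simplest -4345/4096
RRBBBBBRRRRRBBB: Left { -2 -3/2 -5/4 -9/8 -17/16 -1087/1024 -2173/2048 -4345/4096 }, Right { -543/512 -271/256 -135/128 -67/64 -33/32 -1 0 } — simplest -8689/8192

-8689/8192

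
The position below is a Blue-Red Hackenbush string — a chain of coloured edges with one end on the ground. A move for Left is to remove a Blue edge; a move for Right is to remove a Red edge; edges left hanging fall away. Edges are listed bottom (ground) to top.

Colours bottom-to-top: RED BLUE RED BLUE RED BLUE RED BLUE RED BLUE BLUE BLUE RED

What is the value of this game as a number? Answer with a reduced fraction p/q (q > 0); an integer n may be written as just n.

val(R) = { (no moves) | 0 } -> -1
val(RB) = { -1 | 0 } -> -1/2
val(RBR) = { -1 | -1/2 0 } -> -3/4
val(RBRB) = { -1 -3/4 | -1/2 0 } -> -5/8
val(RBRBR) = { -1 -3/4 | -5/8 -1/2 0 } -> -11/16
val(RBRBRB) = { -1 -3/4 -11/16 | -5/8 -1/2 0 } -> -21/32
val(RBRBRBR) = { -1 -3/4 -11/16 | -21/32 -5/8 -1/2 0 } -> -43/64
val(RBRBRBRB) = { -1 -3/4 -11/16 -43/64 | -21/32 -5/8 -1/2 0 } -> -85/128
val(RBRBRBRBR) = { -1 -3/4 -11/16 -43/64 | -85/128 -21/32 -5/8 -1/2 0 } -> -171/256
val(RBRBRBRBRB) = { -1 -3/4 -11/16 -43/64 -171/256 | -85/128 -21/32 -5/8 -1/2 0 } -> -341/512
val(RBRBRBRBRBB) = { -1 -3/4 -11/16 -43/64 -171/256 -341/512 | -85/128 -21/32 -5/8 -1/2 0 } -> -681/1024
val(RBRBRBRBRBBB) = { -1 -3/4 -11/16 -43/64 -171/256 -341/512 -681/1024 | -85/128 -21/32 -5/8 -1/2 0 } -> -1361/2048
val(RBRBRBRBRBBBR) = { -1 -3/4 -11/16 -43/64 -171/256 -341/512 -681/1024 | -1361/2048 -85/128 -21/32 -5/8 -1/2 0 } -> -2723/4096

-2723/4096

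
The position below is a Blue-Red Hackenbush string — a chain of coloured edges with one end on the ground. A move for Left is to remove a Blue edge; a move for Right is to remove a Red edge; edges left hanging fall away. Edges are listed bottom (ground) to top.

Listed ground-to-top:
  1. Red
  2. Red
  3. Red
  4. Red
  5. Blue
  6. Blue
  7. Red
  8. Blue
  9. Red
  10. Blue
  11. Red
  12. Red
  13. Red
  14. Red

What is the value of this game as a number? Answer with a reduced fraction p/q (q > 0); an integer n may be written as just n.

Prefix values for Red Red Red Red Blue Blue Red Blue Red Blue Red Red Red Red via {L|R} + simplicity:
edge 1 of 14 (Red): { — | 0 } ⇒ -1
edge 2 of 14 (Red): { — | -1 0 } ⇒ -2
edge 3 of 14 (Red): { — | -2 -1 0 } ⇒ -3
edge 4 of 14 (Red): { — | -3 -2 -1 0 } ⇒ -4
edge 5 of 14 (Blue): { -4 | -3 -2 -1 0 } ⇒ -7/2
edge 6 of 14 (Blue): { -4 -7/2 | -3 -2 -1 0 } ⇒ -13/4
edge 7 of 14 (Red): { -4 -7/2 | -13/4 -3 -2 -1 0 } ⇒ -27/8
edge 8 of 14 (Blue): { -4 -7/2 -27/8 | -13/4 -3 -2 -1 0 } ⇒ -53/16
edge 9 of 14 (Red): { -4 -7/2 -27/8 | -53/16 -13/4 -3 -2 -1 0 } ⇒ -107/32
edge 10 of 14 (Blue): { -4 -7/2 -27/8 -107/32 | -53/16 -13/4 -3 -2 -1 0 } ⇒ -213/64
edge 11 of 14 (Red): { -4 -7/2 -27/8 -107/32 | -213/64 -53/16 -13/4 -3 -2 -1 0 } ⇒ -427/128
edge 12 of 14 (Red): { -4 -7/2 -27/8 -107/32 | -427/128 -213/64 -53/16 -13/4 -3 -2 -1 0 } ⇒ -855/256
edge 13 of 14 (Red): { -4 -7/2 -27/8 -107/32 | -855/256 -427/128 -213/64 -53/16 -13/4 -3 -2 -1 0 } ⇒ -1711/512
edge 14 of 14 (Red): { -4 -7/2 -27/8 -107/32 | -1711/512 -855/256 -427/128 -213/64 -53/16 -13/4 -3 -2 -1 0 } ⇒ -3423/1024

-3423/1024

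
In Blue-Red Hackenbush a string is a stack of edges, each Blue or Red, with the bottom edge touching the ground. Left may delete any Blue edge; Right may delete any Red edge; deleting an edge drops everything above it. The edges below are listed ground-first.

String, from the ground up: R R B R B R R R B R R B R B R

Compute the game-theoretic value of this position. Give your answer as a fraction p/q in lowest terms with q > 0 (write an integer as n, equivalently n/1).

-14187/8192

Recurse on prefixes of the 15-edge string R R B R B R R R B R R B R B R:
v(R) = { · | 0 } → -1
v(RR) = { · | -1 0 } → -2
v(RRB) = { -2 | -1 0 } → -3/2
v(RRBR) = { -2 | -3/2 -1 0 } → -7/4
v(RRBRB) = { -2 -7/4 | -3/2 -1 0 } → -13/8
v(RRBRBR) = { -2 -7/4 | -13/8 -3/2 -1 0 } → -27/16
v(RRBRBRR) = { -2 -7/4 | -27/16 -13/8 -3/2 -1 0 } → -55/32
v(RRBRBRRR) = { -2 -7/4 | -55/32 -27/16 -13/8 -3/2 -1 0 } → -111/64
v(RRBRBRRRB) = { -2 -7/4 -111/64 | -55/32 -27/16 -13/8 -3/2 -1 0 } → -221/128
v(RRBRBRRRBR) = { -2 -7/4 -111/64 | -221/128 -55/32 -27/16 -13/8 -3/2 -1 0 } → -443/256
v(RRBRBRRRBRR) = { -2 -7/4 -111/64 | -443/256 -221/128 -55/32 -27/16 -13/8 -3/2 -1 0 } → -887/512
v(RRBRBRRRBRRB) = { -2 -7/4 -111/64 -887/512 | -443/256 -221/128 -55/32 -27/16 -13/8 -3/2 -1 0 } → -1773/1024
v(RRBRBRRRBRRBR) = { -2 -7/4 -111/64 -887/512 | -1773/1024 -443/256 -221/128 -55/32 -27/16 -13/8 -3/2 -1 0 } → -3547/2048
v(RRBRBRRRBRRBRB) = { -2 -7/4 -111/64 -887/512 -3547/2048 | -1773/1024 -443/256 -221/128 -55/32 -27/16 -13/8 -3/2 -1 0 } → -7093/4096
v(RRBRBRRRBRRBRBR) = { -2 -7/4 -111/64 -887/512 -3547/2048 | -7093/4096 -1773/1024 -443/256 -221/128 -55/32 -27/16 -13/8 -3/2 -1 0 } → -14187/8192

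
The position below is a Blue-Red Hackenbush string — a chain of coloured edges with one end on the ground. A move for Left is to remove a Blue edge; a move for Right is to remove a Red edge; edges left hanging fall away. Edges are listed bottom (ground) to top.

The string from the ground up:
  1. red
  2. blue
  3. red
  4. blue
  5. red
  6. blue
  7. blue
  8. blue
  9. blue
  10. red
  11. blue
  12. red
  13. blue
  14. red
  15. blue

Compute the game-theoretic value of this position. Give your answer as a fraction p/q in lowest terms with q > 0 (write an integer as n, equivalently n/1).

-10325/16384

edge 1 of 15 (red): {  | 0 } — -1
edge 2 of 15 (blue): { -1 | 0 } — -1/2
edge 3 of 15 (red): { -1 | -1/2, 0 } — -3/4
edge 4 of 15 (blue): { -1, -3/4 | -1/2, 0 } — -5/8
edge 5 of 15 (red): { -1, -3/4 | -5/8, -1/2, 0 } — -11/16
edge 6 of 15 (blue): { -1, -3/4, -11/16 | -5/8, -1/2, 0 } — -21/32
edge 7 of 15 (blue): { -1, -3/4, -11/16, -21/32 | -5/8, -1/2, 0 } — -41/64
edge 8 of 15 (blue): { -1, -3/4, -11/16, -21/32, -41/64 | -5/8, -1/2, 0 } — -81/128
edge 9 of 15 (blue): { -1, -3/4, -11/16, -21/32, -41/64, -81/128 | -5/8, -1/2, 0 } — -161/256
edge 10 of 15 (red): { -1, -3/4, -11/16, -21/32, -41/64, -81/128 | -161/256, -5/8, -1/2, 0 } — -323/512
edge 11 of 15 (blue): { -1, -3/4, -11/16, -21/32, -41/64, -81/128, -323/512 | -161/256, -5/8, -1/2, 0 } — -645/1024
edge 12 of 15 (red): { -1, -3/4, -11/16, -21/32, -41/64, -81/128, -323/512 | -645/1024, -161/256, -5/8, -1/2, 0 } — -1291/2048
edge 13 of 15 (blue): { -1, -3/4, -11/16, -21/32, -41/64, -81/128, -323/512, -1291/2048 | -645/1024, -161/256, -5/8, -1/2, 0 } — -2581/4096
edge 14 of 15 (red): { -1, -3/4, -11/16, -21/32, -41/64, -81/128, -323/512, -1291/2048 | -2581/4096, -645/1024, -161/256, -5/8, -1/2, 0 } — -5163/8192
edge 15 of 15 (blue): { -1, -3/4, -11/16, -21/32, -41/64, -81/128, -323/512, -1291/2048, -5163/8192 | -2581/4096, -645/1024, -161/256, -5/8, -1/2, 0 } — -10325/16384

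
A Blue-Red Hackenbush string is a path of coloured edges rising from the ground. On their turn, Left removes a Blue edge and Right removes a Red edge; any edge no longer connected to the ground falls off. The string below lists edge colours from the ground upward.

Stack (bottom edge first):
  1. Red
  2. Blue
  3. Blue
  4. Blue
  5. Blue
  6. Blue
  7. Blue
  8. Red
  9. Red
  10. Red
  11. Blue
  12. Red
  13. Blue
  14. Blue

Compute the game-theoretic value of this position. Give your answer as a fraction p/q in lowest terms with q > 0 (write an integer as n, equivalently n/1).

g_1 [R]  L=[none]  R=[0]  -> -1
g_2 [RB]  L=[-1]  R=[0]  -> -1/2
g_3 [RBB]  L=[-1 -1/2]  R=[0]  -> -1/4
g_4 [RBBB]  L=[-1 -1/2 -1/4]  R=[0]  -> -1/8
g_5 [RBBBB]  L=[-1 -1/2 -1/4 -1/8]  R=[0]  -> -1/16
g_6 [RBBBBB]  L=[-1 -1/2 -1/4 -1/8 -1/16]  R=[0]  -> -1/32
g_7 [RBBBBBB]  L=[-1 -1/2 -1/4 -1/8 -1/16 -1/32]  R=[0]  -> -1/64
g_8 [RBBBBBBR]  L=[-1 -1/2 -1/4 -1/8 -1/16 -1/32]  R=[-1/64 0]  -> -3/128
g_9 [RBBBBBBRR]  L=[-1 -1/2 -1/4 -1/8 -1/16 -1/32]  R=[-3/128 -1/64 0]  -> -7/256
g_10 [RBBBBBBRRR]  L=[-1 -1/2 -1/4 -1/8 -1/16 -1/32]  R=[-7/256 -3/128 -1/64 0]  -> -15/512
g_11 [RBBBBBBRRRB]  L=[-1 -1/2 -1/4 -1/8 -1/16 -1/32 -15/512]  R=[-7/256 -3/128 -1/64 0]  -> -29/1024
g_12 [RBBBBBBRRRBR]  L=[-1 -1/2 -1/4 -1/8 -1/16 -1/32 -15/512]  R=[-29/1024 -7/256 -3/128 -1/64 0]  -> -59/2048
g_13 [RBBBBBBRRRBRB]  L=[-1 -1/2 -1/4 -1/8 -1/16 -1/32 -15/512 -59/2048]  R=[-29/1024 -7/256 -3/128 -1/64 0]  -> -117/4096
g_14 [RBBBBBBRRRBRBB]  L=[-1 -1/2 -1/4 -1/8 -1/16 -1/32 -15/512 -59/2048 -117/4096]  R=[-29/1024 -7/256 -3/128 -1/64 0]  -> -233/8192

-233/8192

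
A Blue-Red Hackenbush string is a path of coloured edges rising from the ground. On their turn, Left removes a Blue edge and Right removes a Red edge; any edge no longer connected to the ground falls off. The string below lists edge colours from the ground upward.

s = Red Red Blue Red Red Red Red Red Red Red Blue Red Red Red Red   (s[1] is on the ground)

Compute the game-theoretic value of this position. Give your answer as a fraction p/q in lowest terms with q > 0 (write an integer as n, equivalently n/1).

Recurse on prefixes of the 15-edge string Red Red Blue Red Red Red Red Red Red Red Blue Red Red Red Red:
value_1 [R]  L=[∅]  R=[0]  gives -1
value_2 [RR]  L=[∅]  R=[-1; 0]  gives -2
value_3 [RRB]  L=[-2]  R=[-1; 0]  gives -3/2
value_4 [RRBR]  L=[-2]  R=[-3/2; -1; 0]  gives -7/4
value_5 [RRBRR]  L=[-2]  R=[-7/4; -3/2; -1; 0]  gives -15/8
value_6 [RRBRRR]  L=[-2]  R=[-15/8; -7/4; -3/2; -1; 0]  gives -31/16
value_7 [RRBRRRR]  L=[-2]  R=[-31/16; -15/8; -7/4; -3/2; -1; 0]  gives -63/32
value_8 [RRBRRRRR]  L=[-2]  R=[-63/32; -31/16; -15/8; -7/4; -3/2; -1; 0]  gives -127/64
value_9 [RRBRRRRRR]  L=[-2]  R=[-127/64; -63/32; -31/16; -15/8; -7/4; -3/2; -1; 0]  gives -255/128
value_10 [RRBRRRRRRR]  L=[-2]  R=[-255/128; -127/64; -63/32; -31/16; -15/8; -7/4; -3/2; -1; 0]  gives -511/256
value_11 [RRBRRRRRRRB]  L=[-2; -511/256]  R=[-255/128; -127/64; -63/32; -31/16; -15/8; -7/4; -3/2; -1; 0]  gives -1021/512
value_12 [RRBRRRRRRRBR]  L=[-2; -511/256]  R=[-1021/512; -255/128; -127/64; -63/32; -31/16; -15/8; -7/4; -3/2; -1; 0]  gives -2043/1024
value_13 [RRBRRRRRRRBRR]  L=[-2; -511/256]  R=[-2043/1024; -1021/512; -255/128; -127/64; -63/32; -31/16; -15/8; -7/4; -3/2; -1; 0]  gives -4087/2048
value_14 [RRBRRRRRRRBRRR]  L=[-2; -511/256]  R=[-4087/2048; -2043/1024; -1021/512; -255/128; -127/64; -63/32; -31/16; -15/8; -7/4; -3/2; -1; 0]  gives -8175/4096
value_15 [RRBRRRRRRRBRRRR]  L=[-2; -511/256]  R=[-8175/4096; -4087/2048; -2043/1024; -1021/512; -255/128; -127/64; -63/32; -31/16; -15/8; -7/4; -3/2; -1; 0]  gives -16351/8192

-16351/8192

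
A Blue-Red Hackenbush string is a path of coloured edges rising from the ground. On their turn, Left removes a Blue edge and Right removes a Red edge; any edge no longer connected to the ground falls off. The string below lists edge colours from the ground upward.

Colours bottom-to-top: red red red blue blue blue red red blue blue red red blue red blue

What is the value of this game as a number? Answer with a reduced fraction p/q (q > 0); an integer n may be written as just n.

Build value(s[:k]) for k = 1..15, string s = red red red blue blue blue red red blue blue red red blue red blue.
value_1 [r]  L=[∅]  R=[0]  -> -1
value_2 [rr]  L=[∅]  R=[-1, 0]  -> -2
value_3 [rrr]  L=[∅]  R=[-2, -1, 0]  -> -3
value_4 [rrrb]  L=[-3]  R=[-2, -1, 0]  -> -5/2
value_5 [rrrbb]  L=[-3, -5/2]  R=[-2, -1, 0]  -> -9/4
value_6 [rrrbbb]  L=[-3, -5/2, -9/4]  R=[-2, -1, 0]  -> -17/8
value_7 [rrrbbbr]  L=[-3, -5/2, -9/4]  R=[-17/8, -2, -1, 0]  -> -35/16
value_8 [rrrbbbrr]  L=[-3, -5/2, -9/4]  R=[-35/16, -17/8, -2, -1, 0]  -> -71/32
value_9 [rrrbbbrrb]  L=[-3, -5/2, -9/4, -71/32]  R=[-35/16, -17/8, -2, -1, 0]  -> -141/64
value_10 [rrrbbbrrbb]  L=[-3, -5/2, -9/4, -71/32, -141/64]  R=[-35/16, -17/8, -2, -1, 0]  -> -281/128
value_11 [rrrbbbrrbbr]  L=[-3, -5/2, -9/4, -71/32, -141/64]  R=[-281/128, -35/16, -17/8, -2, -1, 0]  -> -563/256
value_12 [rrrbbbrrbbrr]  L=[-3, -5/2, -9/4, -71/32, -141/64]  R=[-563/256, -281/128, -35/16, -17/8, -2, -1, 0]  -> -1127/512
value_13 [rrrbbbrrbbrrb]  L=[-3, -5/2, -9/4, -71/32, -141/64, -1127/512]  R=[-563/256, -281/128, -35/16, -17/8, -2, -1, 0]  -> -2253/1024
value_14 [rrrbbbrrbbrrbr]  L=[-3, -5/2, -9/4, -71/32, -141/64, -1127/512]  R=[-2253/1024, -563/256, -281/128, -35/16, -17/8, -2, -1, 0]  -> -4507/2048
value_15 [rrrbbbrrbbrrbrb]  L=[-3, -5/2, -9/4, -71/32, -141/64, -1127/512, -4507/2048]  R=[-2253/1024, -563/256, -281/128, -35/16, -17/8, -2, -1, 0]  -> -9013/4096

-9013/4096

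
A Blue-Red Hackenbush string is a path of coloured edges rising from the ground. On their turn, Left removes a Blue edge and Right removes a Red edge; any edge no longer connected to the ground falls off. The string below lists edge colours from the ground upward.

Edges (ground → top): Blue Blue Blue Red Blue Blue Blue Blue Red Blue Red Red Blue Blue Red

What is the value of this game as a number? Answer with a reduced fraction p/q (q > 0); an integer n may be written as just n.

12109/4096

1 of 15 · B · max L 0 · min R +∞ gives 1
2 of 15 · BB · max L 1 · min R +∞ gives 2
3 of 15 · BBB · max L 2 · min R +∞ gives 3
4 of 15 · BBBR · max L 2 · min R 3 gives 5/2
5 of 15 · BBBRB · max L 5/2 · min R 3 gives 11/4
6 of 15 · BBBRBB · max L 11/4 · min R 3 gives 23/8
7 of 15 · BBBRBBB · max L 23/8 · min R 3 gives 47/16
8 of 15 · BBBRBBBB · max L 47/16 · min R 3 gives 95/32
9 of 15 · BBBRBBBBR · max L 47/16 · min R 95/32 gives 189/64
10 of 15 · BBBRBBBBRB · max L 189/64 · min R 95/32 gives 379/128
11 of 15 · BBBRBBBBRBR · max L 189/64 · min R 379/128 gives 757/256
12 of 15 · BBBRBBBBRBRR · max L 189/64 · min R 757/256 gives 1513/512
13 of 15 · BBBRBBBBRBRRB · max L 1513/512 · min R 757/256 gives 3027/1024
14 of 15 · BBBRBBBBRBRRBB · max L 3027/1024 · min R 757/256 gives 6055/2048
15 of 15 · BBBRBBBBRBRRBBR · max L 3027/1024 · min R 6055/2048 gives 12109/4096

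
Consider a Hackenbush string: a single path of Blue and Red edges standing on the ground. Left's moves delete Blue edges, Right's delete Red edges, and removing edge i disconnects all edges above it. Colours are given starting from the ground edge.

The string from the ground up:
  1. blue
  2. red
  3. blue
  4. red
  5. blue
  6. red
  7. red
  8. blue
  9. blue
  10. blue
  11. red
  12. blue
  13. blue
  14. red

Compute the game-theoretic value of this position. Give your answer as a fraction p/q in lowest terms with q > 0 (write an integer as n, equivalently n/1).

Prefix values for blue red blue red blue red red blue blue blue red blue blue red via {L|R} + simplicity:
val(b) = { 0 | (no moves) } => 1
val(br) = { 0 | 1 } => 1/2
val(brb) = { 0; 1/2 | 1 } => 3/4
val(brbr) = { 0; 1/2 | 3/4; 1 } => 5/8
val(brbrb) = { 0; 1/2; 5/8 | 3/4; 1 } => 11/16
val(brbrbr) = { 0; 1/2; 5/8 | 11/16; 3/4; 1 } => 21/32
val(brbrbrr) = { 0; 1/2; 5/8 | 21/32; 11/16; 3/4; 1 } => 41/64
val(brbrbrrb) = { 0; 1/2; 5/8; 41/64 | 21/32; 11/16; 3/4; 1 } => 83/128
val(brbrbrrbb) = { 0; 1/2; 5/8; 41/64; 83/128 | 21/32; 11/16; 3/4; 1 } => 167/256
val(brbrbrrbbb) = { 0; 1/2; 5/8; 41/64; 83/128; 167/256 | 21/32; 11/16; 3/4; 1 } => 335/512
val(brbrbrrbbbr) = { 0; 1/2; 5/8; 41/64; 83/128; 167/256 | 335/512; 21/32; 11/16; 3/4; 1 } => 669/1024
val(brbrbrrbbbrb) = { 0; 1/2; 5/8; 41/64; 83/128; 167/256; 669/1024 | 335/512; 21/32; 11/16; 3/4; 1 } => 1339/2048
val(brbrbrrbbbrbb) = { 0; 1/2; 5/8; 41/64; 83/128; 167/256; 669/1024; 1339/2048 | 335/512; 21/32; 11/16; 3/4; 1 } => 2679/4096
val(brbrbrrbbbrbbr) = { 0; 1/2; 5/8; 41/64; 83/128; 167/256; 669/1024; 1339/2048 | 2679/4096; 335/512; 21/32; 11/16; 3/4; 1 } => 5357/8192

5357/8192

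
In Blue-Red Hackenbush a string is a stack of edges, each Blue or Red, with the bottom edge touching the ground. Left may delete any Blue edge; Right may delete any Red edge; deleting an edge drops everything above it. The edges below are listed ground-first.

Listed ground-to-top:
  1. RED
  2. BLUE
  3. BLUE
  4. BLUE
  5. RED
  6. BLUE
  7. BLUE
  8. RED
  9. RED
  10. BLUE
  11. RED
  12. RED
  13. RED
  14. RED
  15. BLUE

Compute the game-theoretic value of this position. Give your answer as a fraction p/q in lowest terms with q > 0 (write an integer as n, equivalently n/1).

-2493/16384

Build g(s[:k]) for k = 1..15, string s = RED BLUE BLUE BLUE RED BLUE BLUE RED RED BLUE RED RED RED RED BLUE.
1 of 15 · R · max L −∞ · min R 0 so -1
2 of 15 · RB · max L -1 · min R 0 so -1/2
3 of 15 · RBB · max L -1/2 · min R 0 so -1/4
4 of 15 · RBBB · max L -1/4 · min R 0 so -1/8
5 of 15 · RBBBR · max L -1/4 · min R -1/8 so -3/16
6 of 15 · RBBBRB · max L -3/16 · min R -1/8 so -5/32
7 of 15 · RBBBRBB · max L -5/32 · min R -1/8 so -9/64
8 of 15 · RBBBRBBR · max L -5/32 · min R -9/64 so -19/128
9 of 15 · RBBBRBBRR · max L -5/32 · min R -19/128 so -39/256
10 of 15 · RBBBRBBRRB · max L -39/256 · min R -19/128 so -77/512
11 of 15 · RBBBRBBRRBR · max L -39/256 · min R -77/512 so -155/1024
12 of 15 · RBBBRBBRRBRR · max L -39/256 · min R -155/1024 so -311/2048
13 of 15 · RBBBRBBRRBRRR · max L -39/256 · min R -311/2048 so -623/4096
14 of 15 · RBBBRBBRRBRRRR · max L -39/256 · min R -623/4096 so -1247/8192
15 of 15 · RBBBRBBRRBRRRRB · max L -1247/8192 · min R -623/4096 so -2493/16384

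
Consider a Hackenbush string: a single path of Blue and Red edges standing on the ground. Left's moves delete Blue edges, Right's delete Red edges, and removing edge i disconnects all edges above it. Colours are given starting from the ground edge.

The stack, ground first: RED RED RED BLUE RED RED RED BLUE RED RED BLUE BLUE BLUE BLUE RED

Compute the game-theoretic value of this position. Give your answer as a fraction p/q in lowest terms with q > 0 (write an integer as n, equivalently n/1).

-11971/4096

step 1: add RED to get R; options L={ (no moves) } R={ 0 } — -1
step 2: add RED to get RR; options L={ (no moves) } R={ -1,0 } — -2
step 3: add RED to get RRR; options L={ (no moves) } R={ -2,-1,0 } — -3
step 4: add BLUE to get RRRB; options L={ -3 } R={ -2,-1,0 } — -5/2
step 5: add RED to get RRRBR; options L={ -3 } R={ -5/2,-2,-1,0 } — -11/4
step 6: add RED to get RRRBRR; options L={ -3 } R={ -11/4,-5/2,-2,-1,0 } — -23/8
step 7: add RED to get RRRBRRR; options L={ -3 } R={ -23/8,-11/4,-5/2,-2,-1,0 } — -47/16
step 8: add BLUE to get RRRBRRRB; options L={ -3,-47/16 } R={ -23/8,-11/4,-5/2,-2,-1,0 } — -93/32
step 9: add RED to get RRRBRRRBR; options L={ -3,-47/16 } R={ -93/32,-23/8,-11/4,-5/2,-2,-1,0 } — -187/64
step 10: add RED to get RRRBRRRBRR; options L={ -3,-47/16 } R={ -187/64,-93/32,-23/8,-11/4,-5/2,-2,-1,0 } — -375/128
step 11: add BLUE to get RRRBRRRBRRB; options L={ -3,-47/16,-375/128 } R={ -187/64,-93/32,-23/8,-11/4,-5/2,-2,-1,0 } — -749/256
step 12: add BLUE to get RRRBRRRBRRBB; options L={ -3,-47/16,-375/128,-749/256 } R={ -187/64,-93/32,-23/8,-11/4,-5/2,-2,-1,0 } — -1497/512
step 13: add BLUE to get RRRBRRRBRRBBB; options L={ -3,-47/16,-375/128,-749/256,-1497/512 } R={ -187/64,-93/32,-23/8,-11/4,-5/2,-2,-1,0 } — -2993/1024
step 14: add BLUE to get RRRBRRRBRRBBBB; options L={ -3,-47/16,-375/128,-749/256,-1497/512,-2993/1024 } R={ -187/64,-93/32,-23/8,-11/4,-5/2,-2,-1,0 } — -5985/2048
step 15: add RED to get RRRBRRRBRRBBBBR; options L={ -3,-47/16,-375/128,-749/256,-1497/512,-2993/1024 } R={ -5985/2048,-187/64,-93/32,-23/8,-11/4,-5/2,-2,-1,0 } — -11971/4096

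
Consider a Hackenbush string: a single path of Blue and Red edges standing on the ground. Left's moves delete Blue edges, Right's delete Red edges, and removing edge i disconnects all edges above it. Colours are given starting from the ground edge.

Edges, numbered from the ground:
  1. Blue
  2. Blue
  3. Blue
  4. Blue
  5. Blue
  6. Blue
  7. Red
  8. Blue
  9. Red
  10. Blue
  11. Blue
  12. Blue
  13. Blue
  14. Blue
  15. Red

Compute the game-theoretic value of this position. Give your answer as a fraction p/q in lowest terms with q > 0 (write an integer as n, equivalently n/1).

Recurse on prefixes of the 15-edge string Blue Blue Blue Blue Blue Blue Red Blue Red Blue Blue Blue Blue Blue Red:
1 of 15 · B · max L 0 · min R +∞ ⇒ 1
2 of 15 · BB · max L 1 · min R +∞ ⇒ 2
3 of 15 · BBB · max L 2 · min R +∞ ⇒ 3
4 of 15 · BBBB · max L 3 · min R +∞ ⇒ 4
5 of 15 · BBBBB · max L 4 · min R +∞ ⇒ 5
6 of 15 · BBBBBB · max L 5 · min R +∞ ⇒ 6
7 of 15 · BBBBBBR · max L 5 · min R 6 ⇒ 11/2
8 of 15 · BBBBBBRB · max L 11/2 · min R 6 ⇒ 23/4
9 of 15 · BBBBBBRBR · max L 11/2 · min R 23/4 ⇒ 45/8
10 of 15 · BBBBBBRBRB · max L 45/8 · min R 23/4 ⇒ 91/16
11 of 15 · BBBBBBRBRBB · max L 91/16 · min R 23/4 ⇒ 183/32
12 of 15 · BBBBBBRBRBBB · max L 183/32 · min R 23/4 ⇒ 367/64
13 of 15 · BBBBBBRBRBBBB · max L 367/64 · min R 23/4 ⇒ 735/128
14 of 15 · BBBBBBRBRBBBBB · max L 735/128 · min R 23/4 ⇒ 1471/256
15 of 15 · BBBBBBRBRBBBBBR · max L 735/128 · min R 1471/256 ⇒ 2941/512

2941/512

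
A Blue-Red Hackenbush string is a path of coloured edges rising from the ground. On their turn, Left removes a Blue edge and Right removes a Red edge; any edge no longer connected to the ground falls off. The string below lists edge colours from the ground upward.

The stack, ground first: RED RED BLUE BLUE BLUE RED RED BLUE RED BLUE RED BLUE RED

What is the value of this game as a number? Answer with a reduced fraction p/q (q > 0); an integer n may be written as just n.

step 1: add RED to get R; options L={ · } R={ 0 } => -1
step 2: add RED to get RR; options L={ · } R={ -1, 0 } => -2
step 3: add BLUE to get RRB; options L={ -2 } R={ -1, 0 } => -3/2
step 4: add BLUE to get RRBB; options L={ -2, -3/2 } R={ -1, 0 } => -5/4
step 5: add BLUE to get RRBBB; options L={ -2, -3/2, -5/4 } R={ -1, 0 } => -9/8
step 6: add RED to get RRBBBR; options L={ -2, -3/2, -5/4 } R={ -9/8, -1, 0 } => -19/16
step 7: add RED to get RRBBBRR; options L={ -2, -3/2, -5/4 } R={ -19/16, -9/8, -1, 0 } => -39/32
step 8: add BLUE to get RRBBBRRB; options L={ -2, -3/2, -5/4, -39/32 } R={ -19/16, -9/8, -1, 0 } => -77/64
step 9: add RED to get RRBBBRRBR; options L={ -2, -3/2, -5/4, -39/32 } R={ -77/64, -19/16, -9/8, -1, 0 } => -155/128
step 10: add BLUE to get RRBBBRRBRB; options L={ -2, -3/2, -5/4, -39/32, -155/128 } R={ -77/64, -19/16, -9/8, -1, 0 } => -309/256
step 11: add RED to get RRBBBRRBRBR; options L={ -2, -3/2, -5/4, -39/32, -155/128 } R={ -309/256, -77/64, -19/16, -9/8, -1, 0 } => -619/512
step 12: add BLUE to get RRBBBRRBRBRB; options L={ -2, -3/2, -5/4, -39/32, -155/128, -619/512 } R={ -309/256, -77/64, -19/16, -9/8, -1, 0 } => -1237/1024
step 13: add RED to get RRBBBRRBRBRBR; options L={ -2, -3/2, -5/4, -39/32, -155/128, -619/512 } R={ -1237/1024, -309/256, -77/64, -19/16, -9/8, -1, 0 } => -2475/2048

-2475/2048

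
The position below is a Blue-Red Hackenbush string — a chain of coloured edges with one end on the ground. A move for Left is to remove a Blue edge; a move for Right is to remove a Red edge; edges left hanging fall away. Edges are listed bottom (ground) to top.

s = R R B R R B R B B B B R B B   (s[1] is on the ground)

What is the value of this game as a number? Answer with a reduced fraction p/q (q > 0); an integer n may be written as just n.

-7433/4096

step 1: add R to get R; options L={  } R={ 0 } → -1
step 2: add R to get RR; options L={  } R={ -1,0 } → -2
step 3: add B to get RRB; options L={ -2 } R={ -1,0 } → -3/2
step 4: add R to get RRBR; options L={ -2 } R={ -3/2,-1,0 } → -7/4
step 5: add R to get RRBRR; options L={ -2 } R={ -7/4,-3/2,-1,0 } → -15/8
step 6: add B to get RRBRRB; options L={ -2,-15/8 } R={ -7/4,-3/2,-1,0 } → -29/16
step 7: add R to get RRBRRBR; options L={ -2,-15/8 } R={ -29/16,-7/4,-3/2,-1,0 } → -59/32
step 8: add B to get RRBRRBRB; options L={ -2,-15/8,-59/32 } R={ -29/16,-7/4,-3/2,-1,0 } → -117/64
step 9: add B to get RRBRRBRBB; options L={ -2,-15/8,-59/32,-117/64 } R={ -29/16,-7/4,-3/2,-1,0 } → -233/128
step 10: add B to get RRBRRBRBBB; options L={ -2,-15/8,-59/32,-117/64,-233/128 } R={ -29/16,-7/4,-3/2,-1,0 } → -465/256
step 11: add B to get RRBRRBRBBBB; options L={ -2,-15/8,-59/32,-117/64,-233/128,-465/256 } R={ -29/16,-7/4,-3/2,-1,0 } → -929/512
step 12: add R to get RRBRRBRBBBBR; options L={ -2,-15/8,-59/32,-117/64,-233/128,-465/256 } R={ -929/512,-29/16,-7/4,-3/2,-1,0 } → -1859/1024
step 13: add B to get RRBRRBRBBBBRB; options L={ -2,-15/8,-59/32,-117/64,-233/128,-465/256,-1859/1024 } R={ -929/512,-29/16,-7/4,-3/2,-1,0 } → -3717/2048
step 14: add B to get RRBRRBRBBBBRBB; options L={ -2,-15/8,-59/32,-117/64,-233/128,-465/256,-1859/1024,-3717/2048 } R={ -929/512,-29/16,-7/4,-3/2,-1,0 } → -7433/4096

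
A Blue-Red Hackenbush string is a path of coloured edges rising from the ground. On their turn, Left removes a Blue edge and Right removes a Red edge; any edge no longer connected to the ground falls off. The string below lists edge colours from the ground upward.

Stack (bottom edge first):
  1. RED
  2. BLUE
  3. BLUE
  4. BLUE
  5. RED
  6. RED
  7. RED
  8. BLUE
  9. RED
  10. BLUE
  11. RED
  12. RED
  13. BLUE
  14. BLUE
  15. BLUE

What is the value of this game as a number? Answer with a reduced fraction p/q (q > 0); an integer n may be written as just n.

-3761/16384

Recurse on prefixes of the 15-edge string RED BLUE BLUE BLUE RED RED RED BLUE RED BLUE RED RED BLUE BLUE BLUE:
g_1 [R]  L=[·]  R=[0]  ⇒ -1
g_2 [RB]  L=[-1]  R=[0]  ⇒ -1/2
g_3 [RBB]  L=[-1, -1/2]  R=[0]  ⇒ -1/4
g_4 [RBBB]  L=[-1, -1/2, -1/4]  R=[0]  ⇒ -1/8
g_5 [RBBBR]  L=[-1, -1/2, -1/4]  R=[-1/8, 0]  ⇒ -3/16
g_6 [RBBBRR]  L=[-1, -1/2, -1/4]  R=[-3/16, -1/8, 0]  ⇒ -7/32
g_7 [RBBBRRR]  L=[-1, -1/2, -1/4]  R=[-7/32, -3/16, -1/8, 0]  ⇒ -15/64
g_8 [RBBBRRRB]  L=[-1, -1/2, -1/4, -15/64]  R=[-7/32, -3/16, -1/8, 0]  ⇒ -29/128
g_9 [RBBBRRRBR]  L=[-1, -1/2, -1/4, -15/64]  R=[-29/128, -7/32, -3/16, -1/8, 0]  ⇒ -59/256
g_10 [RBBBRRRBRB]  L=[-1, -1/2, -1/4, -15/64, -59/256]  R=[-29/128, -7/32, -3/16, -1/8, 0]  ⇒ -117/512
g_11 [RBBBRRRBRBR]  L=[-1, -1/2, -1/4, -15/64, -59/256]  R=[-117/512, -29/128, -7/32, -3/16, -1/8, 0]  ⇒ -235/1024
g_12 [RBBBRRRBRBRR]  L=[-1, -1/2, -1/4, -15/64, -59/256]  R=[-235/1024, -117/512, -29/128, -7/32, -3/16, -1/8, 0]  ⇒ -471/2048
g_13 [RBBBRRRBRBRRB]  L=[-1, -1/2, -1/4, -15/64, -59/256, -471/2048]  R=[-235/1024, -117/512, -29/128, -7/32, -3/16, -1/8, 0]  ⇒ -941/4096
g_14 [RBBBRRRBRBRRBB]  L=[-1, -1/2, -1/4, -15/64, -59/256, -471/2048, -941/4096]  R=[-235/1024, -117/512, -29/128, -7/32, -3/16, -1/8, 0]  ⇒ -1881/8192
g_15 [RBBBRRRBRBRRBBB]  L=[-1, -1/2, -1/4, -15/64, -59/256, -471/2048, -941/4096, -1881/8192]  R=[-235/1024, -117/512, -29/128, -7/32, -3/16, -1/8, 0]  ⇒ -3761/16384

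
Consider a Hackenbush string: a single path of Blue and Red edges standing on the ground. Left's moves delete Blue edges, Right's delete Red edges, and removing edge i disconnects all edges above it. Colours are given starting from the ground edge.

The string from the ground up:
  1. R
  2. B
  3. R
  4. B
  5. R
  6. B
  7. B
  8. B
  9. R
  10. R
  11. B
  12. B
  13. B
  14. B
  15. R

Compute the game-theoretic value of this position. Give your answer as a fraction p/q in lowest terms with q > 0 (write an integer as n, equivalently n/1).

R: Left { · }, Right { 0 } => simplest -1
RB: Left { -1 }, Right { 0 } => simplest -1/2
RBR: Left { -1 }, Right { -1/2 0 } => simplest -3/4
RBRB: Left { -1 -3/4 }, Right { -1/2 0 } => simplest -5/8
RBRBR: Left { -1 -3/4 }, Right { -5/8 -1/2 0 } => simplest -11/16
RBRBRB: Left { -1 -3/4 -11/16 }, Right { -5/8 -1/2 0 } => simplest -21/32
RBRBRBB: Left { -1 -3/4 -11/16 -21/32 }, Right { -5/8 -1/2 0 } => simplest -41/64
RBRBRBBB: Left { -1 -3/4 -11/16 -21/32 -41/64 }, Right { -5/8 -1/2 0 } => simplest -81/128
RBRBRBBBR: Left { -1 -3/4 -11/16 -21/32 -41/64 }, Right { -81/128 -5/8 -1/2 0 } => simplest -163/256
RBRBRBBBRR: Left { -1 -3/4 -11/16 -21/32 -41/64 }, Right { -163/256 -81/128 -5/8 -1/2 0 } => simplest -327/512
RBRBRBBBRRB: Left { -1 -3/4 -11/16 -21/32 -41/64 -327/512 }, Right { -163/256 -81/128 -5/8 -1/2 0 } => simplest -653/1024
RBRBRBBBRRBB: Left { -1 -3/4 -11/16 -21/32 -41/64 -327/512 -653/1024 }, Right { -163/256 -81/128 -5/8 -1/2 0 } => simplest -1305/2048
RBRBRBBBRRBBB: Left { -1 -3/4 -11/16 -21/32 -41/64 -327/512 -653/1024 -1305/2048 }, Right { -163/256 -81/128 -5/8 -1/2 0 } => simplest -2609/4096
RBRBRBBBRRBBBB: Left { -1 -3/4 -11/16 -21/32 -41/64 -327/512 -653/1024 -1305/2048 -2609/4096 }, Right { -163/256 -81/128 -5/8 -1/2 0 } => simplest -5217/8192
RBRBRBBBRRBBBBR: Left { -1 -3/4 -11/16 -21/32 -41/64 -327/512 -653/1024 -1305/2048 -2609/4096 }, Right { -5217/8192 -163/256 -81/128 -5/8 -1/2 0 } => simplest -10435/16384

-10435/16384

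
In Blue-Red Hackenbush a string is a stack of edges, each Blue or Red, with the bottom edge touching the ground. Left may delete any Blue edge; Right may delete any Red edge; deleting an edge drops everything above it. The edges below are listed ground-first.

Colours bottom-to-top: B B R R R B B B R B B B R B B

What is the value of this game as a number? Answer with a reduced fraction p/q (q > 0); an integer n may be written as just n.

1 of 15 · B · max L 0 · min R +∞ so 1
2 of 15 · BB · max L 1 · min R +∞ so 2
3 of 15 · BBR · max L 1 · min R 2 so 3/2
4 of 15 · BBRR · max L 1 · min R 3/2 so 5/4
5 of 15 · BBRRR · max L 1 · min R 5/4 so 9/8
6 of 15 · BBRRRB · max L 9/8 · min R 5/4 so 19/16
7 of 15 · BBRRRBB · max L 19/16 · min R 5/4 so 39/32
8 of 15 · BBRRRBBB · max L 39/32 · min R 5/4 so 79/64
9 of 15 · BBRRRBBBR · max L 39/32 · min R 79/64 so 157/128
10 of 15 · BBRRRBBBRB · max L 157/128 · min R 79/64 so 315/256
11 of 15 · BBRRRBBBRBB · max L 315/256 · min R 79/64 so 631/512
12 of 15 · BBRRRBBBRBBB · max L 631/512 · min R 79/64 so 1263/1024
13 of 15 · BBRRRBBBRBBBR · max L 631/512 · min R 1263/1024 so 2525/2048
14 of 15 · BBRRRBBBRBBBRB · max L 2525/2048 · min R 1263/1024 so 5051/4096
15 of 15 · BBRRRBBBRBBBRBB · max L 5051/4096 · min R 1263/1024 so 10103/8192

10103/8192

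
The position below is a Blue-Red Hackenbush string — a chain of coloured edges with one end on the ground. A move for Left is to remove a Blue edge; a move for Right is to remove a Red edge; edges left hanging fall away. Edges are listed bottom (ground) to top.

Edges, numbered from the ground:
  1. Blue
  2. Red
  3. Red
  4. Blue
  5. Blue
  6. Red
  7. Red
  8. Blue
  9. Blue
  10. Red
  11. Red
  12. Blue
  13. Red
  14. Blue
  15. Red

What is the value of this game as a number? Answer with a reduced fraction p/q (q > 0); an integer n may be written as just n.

6549/16384

Build g(s[:k]) for k = 1..15, string s = Blue Red Red Blue Blue Red Red Blue Blue Red Red Blue Red Blue Red.
g(B) = { 0 | — } -> 1
g(BR) = { 0 | 1 } -> 1/2
g(BRR) = { 0 | 1/2,1 } -> 1/4
g(BRRB) = { 0,1/4 | 1/2,1 } -> 3/8
g(BRRBB) = { 0,1/4,3/8 | 1/2,1 } -> 7/16
g(BRRBBR) = { 0,1/4,3/8 | 7/16,1/2,1 } -> 13/32
g(BRRBBRR) = { 0,1/4,3/8 | 13/32,7/16,1/2,1 } -> 25/64
g(BRRBBRRB) = { 0,1/4,3/8,25/64 | 13/32,7/16,1/2,1 } -> 51/128
g(BRRBBRRBB) = { 0,1/4,3/8,25/64,51/128 | 13/32,7/16,1/2,1 } -> 103/256
g(BRRBBRRBBR) = { 0,1/4,3/8,25/64,51/128 | 103/256,13/32,7/16,1/2,1 } -> 205/512
g(BRRBBRRBBRR) = { 0,1/4,3/8,25/64,51/128 | 205/512,103/256,13/32,7/16,1/2,1 } -> 409/1024
g(BRRBBRRBBRRB) = { 0,1/4,3/8,25/64,51/128,409/1024 | 205/512,103/256,13/32,7/16,1/2,1 } -> 819/2048
g(BRRBBRRBBRRBR) = { 0,1/4,3/8,25/64,51/128,409/1024 | 819/2048,205/512,103/256,13/32,7/16,1/2,1 } -> 1637/4096
g(BRRBBRRBBRRBRB) = { 0,1/4,3/8,25/64,51/128,409/1024,1637/4096 | 819/2048,205/512,103/256,13/32,7/16,1/2,1 } -> 3275/8192
g(BRRBBRRBBRRBRBR) = { 0,1/4,3/8,25/64,51/128,409/1024,1637/4096 | 3275/8192,819/2048,205/512,103/256,13/32,7/16,1/2,1 } -> 6549/16384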